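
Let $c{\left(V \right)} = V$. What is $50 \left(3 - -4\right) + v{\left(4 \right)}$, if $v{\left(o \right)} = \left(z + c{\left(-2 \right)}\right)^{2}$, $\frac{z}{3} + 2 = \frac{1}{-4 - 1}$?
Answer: $\frac{10599}{25} \approx 423.96$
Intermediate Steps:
$z = - \frac{33}{5}$ ($z = -6 + \frac{3}{-4 - 1} = -6 + \frac{3}{-5} = -6 + 3 \left(- \frac{1}{5}\right) = -6 - \frac{3}{5} = - \frac{33}{5} \approx -6.6$)
$v{\left(o \right)} = \frac{1849}{25}$ ($v{\left(o \right)} = \left(- \frac{33}{5} - 2\right)^{2} = \left(- \frac{43}{5}\right)^{2} = \frac{1849}{25}$)
$50 \left(3 - -4\right) + v{\left(4 \right)} = 50 \left(3 - -4\right) + \frac{1849}{25} = 50 \left(3 + 4\right) + \frac{1849}{25} = 50 \cdot 7 + \frac{1849}{25} = 350 + \frac{1849}{25} = \frac{10599}{25}$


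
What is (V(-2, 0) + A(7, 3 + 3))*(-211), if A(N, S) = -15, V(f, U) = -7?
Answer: 4642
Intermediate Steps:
(V(-2, 0) + A(7, 3 + 3))*(-211) = (-7 - 15)*(-211) = -22*(-211) = 4642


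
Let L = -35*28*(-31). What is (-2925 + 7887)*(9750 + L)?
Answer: 199125060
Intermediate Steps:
L = 30380 (L = -980*(-31) = 30380)
(-2925 + 7887)*(9750 + L) = (-2925 + 7887)*(9750 + 30380) = 4962*40130 = 199125060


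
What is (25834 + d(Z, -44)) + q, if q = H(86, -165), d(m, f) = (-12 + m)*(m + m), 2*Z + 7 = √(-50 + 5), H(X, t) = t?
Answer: 25755 - 57*I*√5 ≈ 25755.0 - 127.46*I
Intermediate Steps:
Z = -7/2 + 3*I*√5/2 (Z = -7/2 + √(-50 + 5)/2 = -7/2 + √(-45)/2 = -7/2 + (3*I*√5)/2 = -7/2 + 3*I*√5/2 ≈ -3.5 + 3.3541*I)
d(m, f) = 2*m*(-12 + m) (d(m, f) = (-12 + m)*(2*m) = 2*m*(-12 + m))
q = -165
(25834 + d(Z, -44)) + q = (25834 + 2*(-7/2 + 3*I*√5/2)*(-12 + (-7/2 + 3*I*√5/2))) - 165 = (25834 + 2*(-7/2 + 3*I*√5/2)*(-31/2 + 3*I*√5/2)) - 165 = (25834 + 2*(-31/2 + 3*I*√5/2)*(-7/2 + 3*I*√5/2)) - 165 = 25669 + 2*(-31/2 + 3*I*√5/2)*(-7/2 + 3*I*√5/2)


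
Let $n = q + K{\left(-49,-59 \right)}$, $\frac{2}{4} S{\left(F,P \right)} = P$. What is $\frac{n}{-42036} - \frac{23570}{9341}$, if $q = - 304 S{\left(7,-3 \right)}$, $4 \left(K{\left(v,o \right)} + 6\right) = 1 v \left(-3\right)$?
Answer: $- \frac{1344151653}{523544368} \approx -2.5674$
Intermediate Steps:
$S{\left(F,P \right)} = 2 P$
$K{\left(v,o \right)} = -6 - \frac{3 v}{4}$ ($K{\left(v,o \right)} = -6 + \frac{1 v \left(-3\right)}{4} = -6 + \frac{v \left(-3\right)}{4} = -6 + \frac{\left(-3\right) v}{4} = -6 - \frac{3 v}{4}$)
$q = 1824$ ($q = - 304 \cdot 2 \left(-3\right) = \left(-304\right) \left(-6\right) = 1824$)
$n = \frac{7419}{4}$ ($n = 1824 - - \frac{123}{4} = 1824 + \left(-6 + \frac{147}{4}\right) = 1824 + \frac{123}{4} = \frac{7419}{4} \approx 1854.8$)
$\frac{n}{-42036} - \frac{23570}{9341} = \frac{7419}{4 \left(-42036\right)} - \frac{23570}{9341} = \frac{7419}{4} \left(- \frac{1}{42036}\right) - \frac{23570}{9341} = - \frac{2473}{56048} - \frac{23570}{9341} = - \frac{1344151653}{523544368}$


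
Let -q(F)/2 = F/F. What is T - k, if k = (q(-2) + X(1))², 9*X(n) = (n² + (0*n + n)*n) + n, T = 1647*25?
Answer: 370550/9 ≈ 41172.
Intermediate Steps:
q(F) = -2 (q(F) = -2*F/F = -2*1 = -2)
T = 41175
X(n) = n/9 + 2*n²/9 (X(n) = ((n² + (0*n + n)*n) + n)/9 = ((n² + (0 + n)*n) + n)/9 = ((n² + n*n) + n)/9 = ((n² + n²) + n)/9 = (2*n² + n)/9 = (n + 2*n²)/9 = n/9 + 2*n²/9)
k = 25/9 (k = (-2 + (⅑)*1*(1 + 2*1))² = (-2 + (⅑)*1*(1 + 2))² = (-2 + (⅑)*1*3)² = (-2 + ⅓)² = (-5/3)² = 25/9 ≈ 2.7778)
T - k = 41175 - 1*25/9 = 41175 - 25/9 = 370550/9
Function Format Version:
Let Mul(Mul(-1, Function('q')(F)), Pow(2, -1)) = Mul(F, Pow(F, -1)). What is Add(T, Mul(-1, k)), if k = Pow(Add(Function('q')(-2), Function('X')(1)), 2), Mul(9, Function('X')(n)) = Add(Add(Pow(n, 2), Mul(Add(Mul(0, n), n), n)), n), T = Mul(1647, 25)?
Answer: Rational(370550, 9) ≈ 41172.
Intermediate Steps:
Function('q')(F) = -2 (Function('q')(F) = Mul(-2, Mul(F, Pow(F, -1))) = Mul(-2, 1) = -2)
T = 41175
Function('X')(n) = Add(Mul(Rational(1, 9), n), Mul(Rational(2, 9), Pow(n, 2))) (Function('X')(n) = Mul(Rational(1, 9), Add(Add(Pow(n, 2), Mul(Add(Mul(0, n), n), n)), n)) = Mul(Rational(1, 9), Add(Add(Pow(n, 2), Mul(Add(0, n), n)), n)) = Mul(Rational(1, 9), Add(Add(Pow(n, 2), Mul(n, n)), n)) = Mul(Rational(1, 9), Add(Add(Pow(n, 2), Pow(n, 2)), n)) = Mul(Rational(1, 9), Add(Mul(2, Pow(n, 2)), n)) = Mul(Rational(1, 9), Add(n, Mul(2, Pow(n, 2)))) = Add(Mul(Rational(1, 9), n), Mul(Rational(2, 9), Pow(n, 2))))
k = Rational(25, 9) (k = Pow(Add(-2, Mul(Rational(1, 9), 1, Add(1, Mul(2, 1)))), 2) = Pow(Add(-2, Mul(Rational(1, 9), 1, Add(1, 2))), 2) = Pow(Add(-2, Mul(Rational(1, 9), 1, 3)), 2) = Pow(Add(-2, Rational(1, 3)), 2) = Pow(Rational(-5, 3), 2) = Rational(25, 9) ≈ 2.7778)
Add(T, Mul(-1, k)) = Add(41175, Mul(-1, Rational(25, 9))) = Add(41175, Rational(-25, 9)) = Rational(370550, 9)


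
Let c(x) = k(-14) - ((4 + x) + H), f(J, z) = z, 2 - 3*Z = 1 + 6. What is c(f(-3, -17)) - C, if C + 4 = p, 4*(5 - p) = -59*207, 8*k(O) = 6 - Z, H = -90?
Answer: -70807/24 ≈ -2950.3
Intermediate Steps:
Z = -5/3 (Z = ⅔ - (1 + 6)/3 = ⅔ - ⅓*7 = ⅔ - 7/3 = -5/3 ≈ -1.6667)
k(O) = 23/24 (k(O) = (6 - 1*(-5/3))/8 = (6 + 5/3)/8 = (⅛)*(23/3) = 23/24)
c(x) = 2087/24 - x (c(x) = 23/24 - ((4 + x) - 90) = 23/24 - (-86 + x) = 23/24 + (86 - x) = 2087/24 - x)
p = 12233/4 (p = 5 - (-59)*207/4 = 5 - ¼*(-12213) = 5 + 12213/4 = 12233/4 ≈ 3058.3)
C = 12217/4 (C = -4 + 12233/4 = 12217/4 ≈ 3054.3)
c(f(-3, -17)) - C = (2087/24 - 1*(-17)) - 1*12217/4 = (2087/24 + 17) - 12217/4 = 2495/24 - 12217/4 = -70807/24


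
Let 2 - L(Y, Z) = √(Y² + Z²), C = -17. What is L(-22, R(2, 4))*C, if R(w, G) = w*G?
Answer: -34 + 34*√137 ≈ 363.96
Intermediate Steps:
R(w, G) = G*w
L(Y, Z) = 2 - √(Y² + Z²)
L(-22, R(2, 4))*C = (2 - √((-22)² + (4*2)²))*(-17) = (2 - √(484 + 8²))*(-17) = (2 - √(484 + 64))*(-17) = (2 - √548)*(-17) = (2 - 2*√137)*(-17) = -34 + 34*√137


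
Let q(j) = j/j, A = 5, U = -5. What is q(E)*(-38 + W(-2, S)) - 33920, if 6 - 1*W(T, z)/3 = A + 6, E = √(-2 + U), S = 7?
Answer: -33973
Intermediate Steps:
E = I*√7 (E = √(-2 - 5) = √(-7) = I*√7 ≈ 2.6458*I)
q(j) = 1
W(T, z) = -15 (W(T, z) = 18 - 3*(5 + 6) = 18 - 3*11 = 18 - 33 = -15)
q(E)*(-38 + W(-2, S)) - 33920 = 1*(-38 - 15) - 33920 = 1*(-53) - 33920 = -53 - 33920 = -33973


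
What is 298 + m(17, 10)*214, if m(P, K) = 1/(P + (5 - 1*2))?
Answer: 3087/10 ≈ 308.70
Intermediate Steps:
m(P, K) = 1/(3 + P) (m(P, K) = 1/(P + (5 - 2)) = 1/(P + 3) = 1/(3 + P))
298 + m(17, 10)*214 = 298 + 214/(3 + 17) = 298 + 214/20 = 298 + (1/20)*214 = 298 + 107/10 = 3087/10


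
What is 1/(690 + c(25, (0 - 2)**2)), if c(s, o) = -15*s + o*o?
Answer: 1/331 ≈ 0.0030211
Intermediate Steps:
c(s, o) = o**2 - 15*s (c(s, o) = -15*s + o**2 = o**2 - 15*s)
1/(690 + c(25, (0 - 2)**2)) = 1/(690 + (((0 - 2)**2)**2 - 15*25)) = 1/(690 + (((-2)**2)**2 - 375)) = 1/(690 + (4**2 - 375)) = 1/(690 + (16 - 375)) = 1/(690 - 359) = 1/331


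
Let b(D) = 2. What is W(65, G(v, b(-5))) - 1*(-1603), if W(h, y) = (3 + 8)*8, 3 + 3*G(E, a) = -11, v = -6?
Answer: 1691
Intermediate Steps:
G(E, a) = -14/3 (G(E, a) = -1 + (1/3)*(-11) = -1 - 11/3 = -14/3)
W(h, y) = 88 (W(h, y) = 11*8 = 88)
W(65, G(v, b(-5))) - 1*(-1603) = 88 - 1*(-1603) = 88 + 1603 = 1691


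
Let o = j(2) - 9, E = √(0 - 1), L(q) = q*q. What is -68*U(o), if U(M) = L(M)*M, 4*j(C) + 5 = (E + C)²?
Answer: 112727/2 - 18343*I ≈ 56364.0 - 18343.0*I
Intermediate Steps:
L(q) = q²
E = I (E = √(-1) = I ≈ 1.0*I)
j(C) = -5/4 + (I + C)²/4
o = -41/4 + (2 + I)²/4 (o = (-5/4 + (I + 2)²/4) - 9 = (-5/4 + (2 + I)²/4) - 9 = -41/4 + (2 + I)²/4 ≈ -9.5 + 1.0*I)
U(M) = M³ (U(M) = M²*M = M³)
-68*U(o) = -68*(-19/2 + I)³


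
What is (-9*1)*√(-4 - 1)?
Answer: -9*I*√5 ≈ -20.125*I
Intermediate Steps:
(-9*1)*√(-4 - 1) = -9*I*√5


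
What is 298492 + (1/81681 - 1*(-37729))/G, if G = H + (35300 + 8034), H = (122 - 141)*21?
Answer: 209361337170014/701394747 ≈ 2.9849e+5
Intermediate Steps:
H = -399 (H = -19*21 = -399)
G = 42935 (G = -399 + (35300 + 8034) = -399 + 43334 = 42935)
298492 + (1/81681 - 1*(-37729))/G = 298492 + (1/81681 - 1*(-37729))/42935 = 298492 + (1/81681 + 37729)*(1/42935) = 298492 + (3081742450/81681)*(1/42935) = 298492 + 616348490/701394747 = 209361337170014/701394747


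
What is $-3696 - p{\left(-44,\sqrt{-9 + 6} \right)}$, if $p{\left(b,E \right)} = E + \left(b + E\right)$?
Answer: $-3652 - 2 i \sqrt{3} \approx -3652.0 - 3.4641 i$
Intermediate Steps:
$p{\left(b,E \right)} = b + 2 E$ ($p{\left(b,E \right)} = E + \left(E + b\right) = b + 2 E$)
$-3696 - p{\left(-44,\sqrt{-9 + 6} \right)} = -3696 - \left(-44 + 2 \sqrt{-9 + 6}\right) = -3696 - \left(-44 + 2 \sqrt{-3}\right) = -3696 - \left(-44 + 2 i \sqrt{3}\right) = -3696 + \left(44 - 2 i \sqrt{3}\right) = -3652 - 2 i \sqrt{3}$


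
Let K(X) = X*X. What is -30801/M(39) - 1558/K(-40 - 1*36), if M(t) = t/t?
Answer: -4681793/152 ≈ -30801.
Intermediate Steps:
M(t) = 1
K(X) = X**2
-30801/M(39) - 1558/K(-40 - 1*36) = -30801/1 - 1558/(-40 - 1*36)**2 = -30801*1 - 1558/(-40 - 36)**2 = -30801 - 1558/((-76)**2) = -30801 - 1558/5776 = -30801 - 1558*1/5776 = -30801 - 41/152 = -4681793/152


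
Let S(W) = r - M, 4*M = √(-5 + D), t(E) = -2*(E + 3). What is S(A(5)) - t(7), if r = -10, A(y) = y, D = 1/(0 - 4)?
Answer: 10 - I*√21/8 ≈ 10.0 - 0.57282*I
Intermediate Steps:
D = -¼ (D = 1/(-4) = -¼ ≈ -0.25000)
t(E) = -6 - 2*E (t(E) = -2*(3 + E) = -6 - 2*E)
M = I*√21/8 (M = √(-5 - ¼)/4 = √(-21/4)/4 = (I*√21/2)/4 = I*√21/8 ≈ 0.57282*I)
S(W) = -10 - I*√21/8
S(A(5)) - t(7) = (-10 - I*√21/8) - (-6 - 2*7) = (-10 - I*√21/8) - (-6 - 14) = (-10 - I*√21/8) - 1*(-20) = (-10 - I*√21/8) + 20 = 10 - I*√21/8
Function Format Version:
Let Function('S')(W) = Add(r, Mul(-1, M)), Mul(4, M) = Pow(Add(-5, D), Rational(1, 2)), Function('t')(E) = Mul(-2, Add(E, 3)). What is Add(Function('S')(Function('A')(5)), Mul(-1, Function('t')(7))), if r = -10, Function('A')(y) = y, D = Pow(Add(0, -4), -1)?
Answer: Add(10, Mul(Rational(-1, 8), I, Pow(21, Rational(1, 2)))) ≈ Add(10.000, Mul(-0.57282, I))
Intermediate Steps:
D = Rational(-1, 4) (D = Pow(-4, -1) = Rational(-1, 4) ≈ -0.25000)
Function('t')(E) = Add(-6, Mul(-2, E)) (Function('t')(E) = Mul(-2, Add(3, E)) = Add(-6, Mul(-2, E)))
M = Mul(Rational(1, 8), I, Pow(21, Rational(1, 2))) (M = Mul(Rational(1, 4), Pow(Add(-5, Rational(-1, 4)), Rational(1, 2))) = Mul(Rational(1, 4), Pow(Rational(-21, 4), Rational(1, 2))) = Mul(Rational(1, 4), Mul(Rational(1, 2), I, Pow(21, Rational(1, 2)))) = Mul(Rational(1, 8), I, Pow(21, Rational(1, 2))) ≈ Mul(0.57282, I))
Function('S')(W) = Add(-10, Mul(Rational(-1, 8), I, Pow(21, Rational(1, 2)))) (Function('S')(W) = Add(-10, Mul(-1, Mul(Rational(1, 8), I, Pow(21, Rational(1, 2))))) = Add(-10, Mul(Rational(-1, 8), I, Pow(21, Rational(1, 2)))))
Add(Function('S')(Function('A')(5)), Mul(-1, Function('t')(7))) = Add(Add(-10, Mul(Rational(-1, 8), I, Pow(21, Rational(1, 2)))), Mul(-1, Add(-6, Mul(-2, 7)))) = Add(Add(-10, Mul(Rational(-1, 8), I, Pow(21, Rational(1, 2)))), Mul(-1, Add(-6, -14))) = Add(Add(-10, Mul(Rational(-1, 8), I, Pow(21, Rational(1, 2)))), Mul(-1, -20)) = Add(Add(-10, Mul(Rational(-1, 8), I, Pow(21, Rational(1, 2)))), 20) = Add(10, Mul(Rational(-1, 8), I, Pow(21, Rational(1, 2))))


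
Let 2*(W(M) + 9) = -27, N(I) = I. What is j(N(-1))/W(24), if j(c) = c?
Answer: 2/45 ≈ 0.044444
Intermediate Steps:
W(M) = -45/2 (W(M) = -9 + (1/2)*(-27) = -9 - 27/2 = -45/2)
j(N(-1))/W(24) = -1/(-45/2) = -1*(-2/45) = 2/45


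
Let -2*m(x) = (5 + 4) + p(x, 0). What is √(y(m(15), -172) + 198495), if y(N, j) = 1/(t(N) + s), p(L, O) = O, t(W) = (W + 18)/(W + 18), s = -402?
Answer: √31918194094/401 ≈ 445.53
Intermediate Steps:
t(W) = 1 (t(W) = (18 + W)/(18 + W) = 1)
m(x) = -9/2 (m(x) = -((5 + 4) + 0)/2 = -(9 + 0)/2 = -½*9 = -9/2)
y(N, j) = -1/401 (y(N, j) = 1/(1 - 402) = 1/(-401) = -1/401)
√(y(m(15), -172) + 198495) = √(-1/401 + 198495) = √(79596494/401) = √31918194094/401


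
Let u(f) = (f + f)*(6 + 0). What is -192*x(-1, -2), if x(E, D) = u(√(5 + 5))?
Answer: -2304*√10 ≈ -7285.9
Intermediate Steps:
u(f) = 12*f (u(f) = (2*f)*6 = 12*f)
x(E, D) = 12*√10 (x(E, D) = 12*√(5 + 5) = 12*√10)
-192*x(-1, -2) = -2304*√10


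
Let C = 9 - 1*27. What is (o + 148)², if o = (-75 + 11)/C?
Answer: 1860496/81 ≈ 22969.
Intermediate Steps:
C = -18 (C = 9 - 27 = -18)
o = 32/9 (o = (-75 + 11)/(-18) = -64*(-1/18) = 32/9 ≈ 3.5556)
(o + 148)² = (32/9 + 148)² = (1364/9)² = 1860496/81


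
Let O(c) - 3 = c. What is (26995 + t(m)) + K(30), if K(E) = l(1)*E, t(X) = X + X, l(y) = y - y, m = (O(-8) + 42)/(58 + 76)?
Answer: 1808702/67 ≈ 26996.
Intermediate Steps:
O(c) = 3 + c
m = 37/134 (m = ((3 - 8) + 42)/(58 + 76) = (-5 + 42)/134 = 37*(1/134) = 37/134 ≈ 0.27612)
l(y) = 0
t(X) = 2*X
K(E) = 0 (K(E) = 0*E = 0)
(26995 + t(m)) + K(30) = (26995 + 2*(37/134)) + 0 = (26995 + 37/67) + 0 = 1808702/67 + 0 = 1808702/67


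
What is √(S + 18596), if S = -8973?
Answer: √9623 ≈ 98.097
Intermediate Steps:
√(S + 18596) = √(-8973 + 18596) = √9623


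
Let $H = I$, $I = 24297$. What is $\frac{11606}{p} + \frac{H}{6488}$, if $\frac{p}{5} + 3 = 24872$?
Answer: $\frac{3096510193}{806750360} \approx 3.8382$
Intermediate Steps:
$p = 124345$ ($p = -15 + 5 \cdot 24872 = -15 + 124360 = 124345$)
$H = 24297$
$\frac{11606}{p} + \frac{H}{6488} = \frac{11606}{124345} + \frac{24297}{6488} = \frac{3096510193}{806750360}$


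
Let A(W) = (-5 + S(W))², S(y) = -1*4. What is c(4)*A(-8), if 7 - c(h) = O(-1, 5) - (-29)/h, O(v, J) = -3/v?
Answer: -1053/4 ≈ -263.25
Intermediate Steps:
S(y) = -4
A(W) = 81 (A(W) = (-5 - 4)² = (-9)² = 81)
c(h) = 4 - 29/h (c(h) = 7 - (-3/(-1) - (-29)/h) = 7 - (-3*(-1) + 29/h) = 7 - (3 + 29/h) = 7 + (-3 - 29/h) = 4 - 29/h)
c(4)*A(-8) = (4 - 29/4)*81 = -13/4*81 = -1053/4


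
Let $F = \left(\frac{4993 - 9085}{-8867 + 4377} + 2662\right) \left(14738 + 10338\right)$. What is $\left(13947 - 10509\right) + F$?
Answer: $\frac{149917964246}{2245} \approx 6.6779 \cdot 10^{7}$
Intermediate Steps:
$F = \frac{149910245936}{2245}$ ($F = \left(- \frac{4092}{-4490} + 2662\right) 25076 = \left(\left(-4092\right) \left(- \frac{1}{4490}\right) + 2662\right) 25076 = \left(\frac{2046}{2245} + 2662\right) 25076 = \frac{5978236}{2245} \cdot 25076 = \frac{149910245936}{2245} \approx 6.6775 \cdot 10^{7}$)
$\left(13947 - 10509\right) + F = \left(13947 - 10509\right) + \frac{149910245936}{2245} = 3438 + \frac{149910245936}{2245} = \frac{149917964246}{2245}$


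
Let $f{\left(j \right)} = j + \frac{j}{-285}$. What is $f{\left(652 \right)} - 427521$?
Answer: $- \frac{121658317}{285} \approx -4.2687 \cdot 10^{5}$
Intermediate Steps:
$f{\left(j \right)} = \frac{284 j}{285}$ ($f{\left(j \right)} = j + j \left(- \frac{1}{285}\right) = j - \frac{j}{285} = \frac{284 j}{285}$)
$f{\left(652 \right)} - 427521 = \frac{284}{285} \cdot 652 - 427521 = \frac{185168}{285} - 427521 = - \frac{121658317}{285}$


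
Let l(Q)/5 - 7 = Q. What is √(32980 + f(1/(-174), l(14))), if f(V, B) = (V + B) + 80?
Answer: √1004103366/174 ≈ 182.11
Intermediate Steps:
l(Q) = 35 + 5*Q
f(V, B) = 80 + B + V (f(V, B) = (B + V) + 80 = 80 + B + V)
√(32980 + f(1/(-174), l(14))) = √(32980 + (80 + (35 + 5*14) + 1/(-174))) = √(32980 + (80 + (35 + 70) - 1/174)) = √(32980 + (80 + 105 - 1/174)) = √(32980 + 32189/174) = √(5770709/174) = √1004103366/174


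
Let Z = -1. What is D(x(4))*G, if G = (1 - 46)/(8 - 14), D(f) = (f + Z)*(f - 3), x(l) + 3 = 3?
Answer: 45/2 ≈ 22.500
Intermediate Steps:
x(l) = 0 (x(l) = -3 + 3 = 0)
D(f) = (-1 + f)*(-3 + f) (D(f) = (f - 1)*(f - 3) = (-1 + f)*(-3 + f))
G = 15/2 (G = -45/(-6) = -45*(-⅙) = 15/2 ≈ 7.5000)
D(x(4))*G = (3 + 0² - 4*0)*(15/2) = (3 + 0 + 0)*(15/2) = 3*(15/2) = 45/2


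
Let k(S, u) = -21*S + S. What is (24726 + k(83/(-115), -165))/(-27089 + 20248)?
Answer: -569030/157343 ≈ -3.6165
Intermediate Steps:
k(S, u) = -20*S
(24726 + k(83/(-115), -165))/(-27089 + 20248) = (24726 - 1660/(-115))/(-27089 + 20248) = (24726 - 1660*(-1)/115)/(-6841) = (24726 - 20*(-83/115))*(-1/6841) = (24726 + 332/23)*(-1/6841) = (569030/23)*(-1/6841) = -569030/157343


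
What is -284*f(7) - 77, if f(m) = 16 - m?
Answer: -2633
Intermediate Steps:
-284*f(7) - 77 = -284*(16 - 1*7) - 77 = -284*(16 - 7) - 77 = -284*9 - 77 = -2556 - 77 = -2633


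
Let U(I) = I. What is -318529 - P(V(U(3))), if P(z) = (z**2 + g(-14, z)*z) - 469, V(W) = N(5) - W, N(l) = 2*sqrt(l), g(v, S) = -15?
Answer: -318134 + 42*sqrt(5) ≈ -3.1804e+5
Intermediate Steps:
V(W) = -W + 2*sqrt(5) (V(W) = 2*sqrt(5) - W = -W + 2*sqrt(5))
P(z) = -469 + z**2 - 15*z (P(z) = (z**2 - 15*z) - 469 = -469 + z**2 - 15*z)
-318529 - P(V(U(3))) = -318529 - (-469 + (-1*3 + 2*sqrt(5))**2 - 15*(-1*3 + 2*sqrt(5))) = -318529 - (-469 + (-3 + 2*sqrt(5))**2 - 15*(-3 + 2*sqrt(5))) = -318529 - (-469 + (-3 + 2*sqrt(5))**2 + (45 - 30*sqrt(5))) = -318529 - (-424 + (-3 + 2*sqrt(5))**2 - 30*sqrt(5)) = -318529 + (424 - (-3 + 2*sqrt(5))**2 + 30*sqrt(5)) = -318105 - (-3 + 2*sqrt(5))**2 + 30*sqrt(5)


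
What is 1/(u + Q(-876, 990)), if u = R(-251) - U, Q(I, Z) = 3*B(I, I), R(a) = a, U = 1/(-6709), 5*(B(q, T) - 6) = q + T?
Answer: -33545/43078484 ≈ -0.00077869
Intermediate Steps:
B(q, T) = 6 + T/5 + q/5 (B(q, T) = 6 + (q + T)/5 = 6 + (T + q)/5 = 6 + (T/5 + q/5) = 6 + T/5 + q/5)
U = -1/6709 ≈ -0.00014905
Q(I, Z) = 18 + 6*I/5 (Q(I, Z) = 3*(6 + I/5 + I/5) = 3*(6 + 2*I/5) = 18 + 6*I/5)
u = -1683958/6709 (u = -251 - 1*(-1/6709) = -251 + 1/6709 = -1683958/6709 ≈ -251.00)
1/(u + Q(-876, 990)) = 1/(-1683958/6709 + (18 + (6/5)*(-876))) = 1/(-1683958/6709 + (18 - 5256/5)) = 1/(-1683958/6709 - 5166/5) = 1/(-43078484/33545) = -33545/43078484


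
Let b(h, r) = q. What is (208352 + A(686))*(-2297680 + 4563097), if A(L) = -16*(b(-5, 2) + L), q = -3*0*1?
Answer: 447138945792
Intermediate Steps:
q = 0 (q = 0*1 = 0)
b(h, r) = 0
A(L) = -16*L (A(L) = -16*(0 + L) = -16*L)
(208352 + A(686))*(-2297680 + 4563097) = (208352 - 16*686)*(-2297680 + 4563097) = (208352 - 10976)*2265417 = 197376*2265417 = 447138945792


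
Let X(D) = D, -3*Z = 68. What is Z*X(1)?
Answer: -68/3 ≈ -22.667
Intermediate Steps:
Z = -68/3 (Z = -⅓*68 = -68/3 ≈ -22.667)
Z*X(1) = -68/3*1 = -68/3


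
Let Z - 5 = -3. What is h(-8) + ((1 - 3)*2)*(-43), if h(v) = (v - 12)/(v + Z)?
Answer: 526/3 ≈ 175.33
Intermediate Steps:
Z = 2 (Z = 5 - 3 = 2)
h(v) = (-12 + v)/(2 + v) (h(v) = (v - 12)/(v + 2) = (-12 + v)/(2 + v))
h(-8) + ((1 - 3)*2)*(-43) = (-12 - 8)/(2 - 8) + ((1 - 3)*2)*(-43) = -20/(-6) - 2*2*(-43) = -⅙*(-20) - 4*(-43) = 10/3 + 172 = 526/3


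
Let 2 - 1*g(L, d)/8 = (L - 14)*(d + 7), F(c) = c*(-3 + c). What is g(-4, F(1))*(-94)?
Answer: -69184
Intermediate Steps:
g(L, d) = 16 - 8*(-14 + L)*(7 + d) (g(L, d) = 16 - 8*(L - 14)*(d + 7) = 16 - 8*(-14 + L)*(7 + d))
g(-4, F(1))*(-94) = (800 - 56*(-4) + 112*(1*(-3 + 1)) - 8*(-4)*1*(-3 + 1))*(-94) = (800 + 224 + 112*(1*(-2)) - 8*(-4)*1*(-2))*(-94) = (800 + 224 + 112*(-2) - 8*(-4)*(-2))*(-94) = (800 + 224 - 224 - 64)*(-94) = 736*(-94) = -69184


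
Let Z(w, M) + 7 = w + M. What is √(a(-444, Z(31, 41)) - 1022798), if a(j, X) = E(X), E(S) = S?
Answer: 3*I*√113637 ≈ 1011.3*I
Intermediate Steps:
Z(w, M) = -7 + M + w (Z(w, M) = -7 + (w + M) = -7 + (M + w) = -7 + M + w)
a(j, X) = X
√(a(-444, Z(31, 41)) - 1022798) = √((-7 + 41 + 31) - 1022798) = √(65 - 1022798) = √(-1022733) = 3*I*√113637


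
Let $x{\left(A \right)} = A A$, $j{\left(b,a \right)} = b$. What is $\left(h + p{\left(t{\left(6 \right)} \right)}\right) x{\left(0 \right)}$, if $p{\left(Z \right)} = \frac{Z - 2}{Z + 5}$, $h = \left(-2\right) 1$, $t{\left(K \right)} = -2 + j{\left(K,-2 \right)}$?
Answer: $0$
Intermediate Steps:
$x{\left(A \right)} = A^{2}$
$t{\left(K \right)} = -2 + K$
$h = -2$
$p{\left(Z \right)} = \frac{-2 + Z}{5 + Z}$
$\left(h + p{\left(t{\left(6 \right)} \right)}\right) x{\left(0 \right)} = \left(-2 + \frac{-2 + \left(-2 + 6\right)}{5 + \left(-2 + 6\right)}\right) 0^{2} = \left(-2 + \frac{-2 + 4}{5 + 4}\right) 0 = \left(-2 + \frac{1}{9} \cdot 2\right) 0 = \left(-2 + \frac{2}{9}\right) 0 = \left(- \frac{16}{9}\right) 0 = 0$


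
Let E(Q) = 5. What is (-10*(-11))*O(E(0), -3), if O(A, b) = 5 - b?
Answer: 880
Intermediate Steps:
(-10*(-11))*O(E(0), -3) = (-10*(-11))*(5 - 1*(-3)) = 110*(5 + 3) = 110*8 = 880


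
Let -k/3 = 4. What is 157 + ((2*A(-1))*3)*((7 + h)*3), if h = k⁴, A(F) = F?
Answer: -373217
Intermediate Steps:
k = -12 (k = -3*4 = -12)
h = 20736 (h = (-12)⁴ = 20736)
157 + ((2*A(-1))*3)*((7 + h)*3) = 157 + ((2*(-1))*3)*((7 + 20736)*3) = 157 + (-2*3)*(20743*3) = 157 - 6*62229 = 157 - 373374 = -373217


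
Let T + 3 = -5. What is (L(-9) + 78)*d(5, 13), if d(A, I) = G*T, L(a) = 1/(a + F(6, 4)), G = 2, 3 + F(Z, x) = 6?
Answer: -3736/3 ≈ -1245.3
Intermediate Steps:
F(Z, x) = 3 (F(Z, x) = -3 + 6 = 3)
L(a) = 1/(3 + a) (L(a) = 1/(a + 3) = 1/(3 + a))
T = -8 (T = -3 - 5 = -8)
d(A, I) = -16 (d(A, I) = 2*(-8) = -16)
(L(-9) + 78)*d(5, 13) = (1/(3 - 9) + 78)*(-16) = (1/(-6) + 78)*(-16) = (-⅙ + 78)*(-16) = (467/6)*(-16) = -3736/3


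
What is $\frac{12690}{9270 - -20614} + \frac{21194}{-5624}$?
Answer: $- \frac{70249117}{21008452} \approx -3.3438$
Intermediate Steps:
$\frac{12690}{9270 - -20614} + \frac{21194}{-5624} = \frac{12690}{9270 + 20614} + 21194 \left(- \frac{1}{5624}\right) = \frac{12690}{29884} - \frac{10597}{2812} = 12690 \cdot \frac{1}{29884} - \frac{10597}{2812} = \frac{6345}{14942} - \frac{10597}{2812} = - \frac{70249117}{21008452}$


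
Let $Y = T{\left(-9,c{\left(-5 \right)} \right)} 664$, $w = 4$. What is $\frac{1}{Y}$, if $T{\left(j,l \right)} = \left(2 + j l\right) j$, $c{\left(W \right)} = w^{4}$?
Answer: $\frac{1}{13756752} \approx 7.2692 \cdot 10^{-8}$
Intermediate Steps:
$c{\left(W \right)} = 256$ ($c{\left(W \right)} = 4^{4} = 256$)
$T{\left(j,l \right)} = j \left(2 + j l\right)$
$Y = 13756752$ ($Y = - 9 \left(2 - 2304\right) 664 = \left(-9\right) \left(-2302\right) 664 = 20718 \cdot 664 = 13756752$)
$\frac{1}{Y} = \frac{1}{13756752}$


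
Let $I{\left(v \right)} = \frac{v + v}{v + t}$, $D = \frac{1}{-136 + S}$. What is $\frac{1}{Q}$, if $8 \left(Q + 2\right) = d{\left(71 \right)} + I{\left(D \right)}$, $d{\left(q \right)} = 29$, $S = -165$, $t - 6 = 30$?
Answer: $\frac{86680}{140853} \approx 0.61539$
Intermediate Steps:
$t = 36$ ($t = 6 + 30 = 36$)
$D = - \frac{1}{301}$ ($D = \frac{1}{-136 - 165} = \frac{1}{-301} = - \frac{1}{301} \approx -0.0033223$)
$I{\left(v \right)} = \frac{2 v}{36 + v}$ ($I{\left(v \right)} = \frac{v + v}{v + 36} = \frac{2 v}{36 + v}$)
$Q = \frac{140853}{86680}$ ($Q = -2 + \frac{29 + 2 \left(- \frac{1}{301}\right) \frac{1}{36 - \frac{1}{301}}}{8} = -2 + \frac{29 + 2 \left(- \frac{1}{301}\right) \frac{1}{\frac{10835}{301}}}{8} = -2 + \frac{29 + 2 \left(- \frac{1}{301}\right) \frac{301}{10835}}{8} = -2 + \frac{29 - \frac{2}{10835}}{8} = -2 + \frac{1}{8} \cdot \frac{314213}{10835} = -2 + \frac{314213}{86680} = \frac{140853}{86680} \approx 1.625$)
$\frac{1}{Q} = \frac{1}{\frac{140853}{86680}} = \frac{86680}{140853}$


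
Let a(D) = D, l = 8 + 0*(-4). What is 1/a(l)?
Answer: ⅛ ≈ 0.12500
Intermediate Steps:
l = 8 (l = 8 + 0 = 8)
1/a(l) = 1/8 = ⅛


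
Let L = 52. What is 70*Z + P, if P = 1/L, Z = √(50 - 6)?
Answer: 1/52 + 140*√11 ≈ 464.35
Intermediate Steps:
Z = 2*√11 (Z = √44 = 2*√11 ≈ 6.6332)
P = 1/52 ≈ 0.019231
70*Z + P = 70*(2*√11) + 1/52 = 140*√11 + 1/52 = 1/52 + 140*√11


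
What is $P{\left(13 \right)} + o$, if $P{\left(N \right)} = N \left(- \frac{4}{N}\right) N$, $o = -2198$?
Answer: $-2250$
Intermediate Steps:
$P{\left(N \right)} = - 4 N$
$P{\left(13 \right)} + o = \left(-4\right) 13 - 2198 = -52 - 2198 = -2250$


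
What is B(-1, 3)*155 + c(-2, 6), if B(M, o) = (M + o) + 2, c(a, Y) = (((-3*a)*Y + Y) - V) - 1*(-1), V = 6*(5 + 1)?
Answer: 627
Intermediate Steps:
V = 36 (V = 6*6 = 36)
c(a, Y) = -35 + Y - 3*Y*a (c(a, Y) = (((-3*a)*Y + Y) - 1*36) - 1*(-1) = ((-3*Y*a + Y) - 36) + 1 = ((Y - 3*Y*a) - 36) + 1 = (-36 + Y - 3*Y*a) + 1 = -35 + Y - 3*Y*a)
B(M, o) = 2 + M + o
B(-1, 3)*155 + c(-2, 6) = (2 - 1 + 3)*155 + (-35 + 6 - 3*6*(-2)) = 4*155 + (-35 + 6 + 36) = 620 + 7 = 627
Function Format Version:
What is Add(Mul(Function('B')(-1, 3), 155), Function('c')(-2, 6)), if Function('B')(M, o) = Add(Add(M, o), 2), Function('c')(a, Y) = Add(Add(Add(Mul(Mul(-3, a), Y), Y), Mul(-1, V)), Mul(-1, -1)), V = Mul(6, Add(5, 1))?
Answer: 627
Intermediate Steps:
V = 36 (V = Mul(6, 6) = 36)
Function('c')(a, Y) = Add(-35, Y, Mul(-3, Y, a)) (Function('c')(a, Y) = Add(Add(Add(Mul(Mul(-3, a), Y), Y), Mul(-1, 36)), Mul(-1, -1)) = Add(Add(Add(Mul(-3, Y, a), Y), -36), 1) = Add(Add(Add(Y, Mul(-3, Y, a)), -36), 1) = Add(Add(-36, Y, Mul(-3, Y, a)), 1) = Add(-35, Y, Mul(-3, Y, a)))
Function('B')(M, o) = Add(2, M, o)
Add(Mul(Function('B')(-1, 3), 155), Function('c')(-2, 6)) = Add(Mul(Add(2, -1, 3), 155), Add(-35, 6, Mul(-3, 6, -2))) = Add(Mul(4, 155), Add(-35, 6, 36)) = Add(620, 7) = 627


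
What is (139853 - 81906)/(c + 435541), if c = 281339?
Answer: 57947/716880 ≈ 0.080832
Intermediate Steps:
(139853 - 81906)/(c + 435541) = (139853 - 81906)/(281339 + 435541) = 57947/716880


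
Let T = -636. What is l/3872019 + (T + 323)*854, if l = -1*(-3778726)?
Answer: -1034994644012/3872019 ≈ -2.6730e+5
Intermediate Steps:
l = 3778726
l/3872019 + (T + 323)*854 = 3778726/3872019 + (-636 + 323)*854 = 3778726*(1/3872019) - 313*854 = 3778726/3872019 - 267302 = -1034994644012/3872019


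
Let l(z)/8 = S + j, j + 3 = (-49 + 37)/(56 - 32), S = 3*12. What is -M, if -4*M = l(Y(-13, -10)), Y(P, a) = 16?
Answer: 65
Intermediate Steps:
S = 36
j = -7/2 (j = -3 + (-49 + 37)/(56 - 32) = -3 - 12/24 = -3 - 12*1/24 = -3 - ½ = -7/2 ≈ -3.5000)
l(z) = 260 (l(z) = 8*(36 - 7/2) = 8*(65/2) = 260)
M = -65 (M = -¼*260 = -65)
-M = -1*(-65) = 65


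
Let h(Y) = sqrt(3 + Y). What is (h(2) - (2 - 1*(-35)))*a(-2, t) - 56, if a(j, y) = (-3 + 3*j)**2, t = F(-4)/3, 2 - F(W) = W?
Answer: -3053 + 81*sqrt(5) ≈ -2871.9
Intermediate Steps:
F(W) = 2 - W
t = 2 (t = (2 - 1*(-4))/3 = (2 + 4)*(1/3) = 6*(1/3) = 2)
(h(2) - (2 - 1*(-35)))*a(-2, t) - 56 = (sqrt(3 + 2) - (2 - 1*(-35)))*(9*(-1 - 2)**2) - 56 = (sqrt(5) - (2 + 35))*(9*(-3)**2) - 56 = (sqrt(5) - 1*37)*(9*9) - 56 = (sqrt(5) - 37)*81 - 56 = (-37 + sqrt(5))*81 - 56 = (-2997 + 81*sqrt(5)) - 56 = -3053 + 81*sqrt(5)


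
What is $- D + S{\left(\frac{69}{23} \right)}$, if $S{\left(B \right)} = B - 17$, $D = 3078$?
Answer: $-3092$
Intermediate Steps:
$S{\left(B \right)} = -17 + B$
$- D + S{\left(\frac{69}{23} \right)} = \left(-1\right) 3078 - \left(17 - \frac{69}{23}\right) = -3078 + \left(-17 + 69 \cdot \frac{1}{23}\right) = -3078 + \left(-17 + 3\right) = -3078 - 14 = -3092$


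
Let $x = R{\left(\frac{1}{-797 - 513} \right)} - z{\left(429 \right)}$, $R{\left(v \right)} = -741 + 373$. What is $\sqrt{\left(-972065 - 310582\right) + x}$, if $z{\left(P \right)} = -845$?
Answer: $i \sqrt{1282170} \approx 1132.3 i$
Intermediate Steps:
$R{\left(v \right)} = -368$
$x = 477$ ($x = -368 - -845 = -368 + 845 = 477$)
$\sqrt{\left(-972065 - 310582\right) + x} = \sqrt{\left(-972065 - 310582\right) + 477} = \sqrt{-1282647 + 477} = \sqrt{-1282170} = i \sqrt{1282170}$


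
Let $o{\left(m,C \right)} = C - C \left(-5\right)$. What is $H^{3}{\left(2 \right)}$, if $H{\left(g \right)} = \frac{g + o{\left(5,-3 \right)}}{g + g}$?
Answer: $-64$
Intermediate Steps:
$o{\left(m,C \right)} = 6 C$ ($o{\left(m,C \right)} = C - - 5 C = C + 5 C = 6 C$)
$H{\left(g \right)} = \frac{-18 + g}{2 g}$ ($H{\left(g \right)} = \frac{g + 6 \left(-3\right)}{g + g} = \frac{g - 18}{2 g} = \left(-18 + g\right) \frac{1}{2 g} = \frac{-18 + g}{2 g}$)
$H^{3}{\left(2 \right)} = \left(\frac{-18 + 2}{2 \cdot 2}\right)^{3} = \left(\frac{1}{2} \cdot \frac{1}{2} \left(-16\right)\right)^{3} = \left(-4\right)^{3} = -64$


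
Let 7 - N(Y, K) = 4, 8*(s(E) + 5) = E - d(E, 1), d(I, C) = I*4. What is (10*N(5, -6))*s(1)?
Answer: -645/4 ≈ -161.25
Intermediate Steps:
d(I, C) = 4*I
s(E) = -5 - 3*E/8 (s(E) = -5 + (E - 4*E)/8 = -5 + (-3*E)/8 = -5 - 3*E/8)
N(Y, K) = 3 (N(Y, K) = 7 - 1*4 = 7 - 4 = 3)
(10*N(5, -6))*s(1) = (10*3)*(-5 - 3/8*1) = 30*(-5 - 3/8) = 30*(-43/8) = -645/4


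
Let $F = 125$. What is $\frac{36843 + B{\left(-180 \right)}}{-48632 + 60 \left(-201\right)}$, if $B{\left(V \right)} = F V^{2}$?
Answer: $- \frac{4086843}{60692} \approx -67.337$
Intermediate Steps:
$B{\left(V \right)} = 125 V^{2}$
$\frac{36843 + B{\left(-180 \right)}}{-48632 + 60 \left(-201\right)} = \frac{36843 + 125 \left(-180\right)^{2}}{-48632 + 60 \left(-201\right)} = \frac{36843 + 125 \cdot 32400}{-48632 - 12060} = \frac{36843 + 4050000}{-60692} = 4086843 \left(- \frac{1}{60692}\right) = - \frac{4086843}{60692}$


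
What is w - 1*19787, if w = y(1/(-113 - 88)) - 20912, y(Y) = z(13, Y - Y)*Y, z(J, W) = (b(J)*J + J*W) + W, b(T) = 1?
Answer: -8180512/201 ≈ -40699.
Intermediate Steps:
z(J, W) = J + W + J*W (z(J, W) = (1*J + J*W) + W = (J + J*W) + W = J + W + J*W)
y(Y) = 13*Y (y(Y) = (13 + (Y - Y) + 13*(Y - Y))*Y = (13 + 0 + 13*0)*Y = (13 + 0 + 0)*Y = 13*Y)
w = -4203325/201 (w = 13/(-113 - 88) - 20912 = 13/(-201) - 20912 = 13*(-1/201) - 20912 = -13/201 - 20912 = -4203325/201 ≈ -20912.)
w - 1*19787 = -4203325/201 - 1*19787 = -4203325/201 - 19787 = -8180512/201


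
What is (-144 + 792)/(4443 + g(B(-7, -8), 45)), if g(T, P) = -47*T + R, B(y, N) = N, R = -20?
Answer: 648/4799 ≈ 0.13503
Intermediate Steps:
g(T, P) = -20 - 47*T (g(T, P) = -47*T - 20 = -20 - 47*T)
(-144 + 792)/(4443 + g(B(-7, -8), 45)) = (-144 + 792)/(4443 + (-20 - 47*(-8))) = 648/(4443 + (-20 + 376)) = 648/(4443 + 356) = 648/4799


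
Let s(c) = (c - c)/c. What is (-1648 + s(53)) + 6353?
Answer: 4705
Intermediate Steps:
s(c) = 0 (s(c) = 0/c = 0)
(-1648 + s(53)) + 6353 = (-1648 + 0) + 6353 = -1648 + 6353 = 4705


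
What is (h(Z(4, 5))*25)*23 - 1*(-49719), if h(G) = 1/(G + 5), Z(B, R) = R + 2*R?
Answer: 198991/4 ≈ 49748.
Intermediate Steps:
Z(B, R) = 3*R
h(G) = 1/(5 + G)
(h(Z(4, 5))*25)*23 - 1*(-49719) = (25/(5 + 3*5))*23 - 1*(-49719) = (25/(5 + 15))*23 + 49719 = (25/20)*23 + 49719 = ((1/20)*25)*23 + 49719 = (5/4)*23 + 49719 = 115/4 + 49719 = 198991/4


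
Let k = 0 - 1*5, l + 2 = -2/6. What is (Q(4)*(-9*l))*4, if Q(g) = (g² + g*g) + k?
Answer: 2268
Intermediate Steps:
l = -7/3 (l = -2 - 2/6 = -2 - 2*⅙ = -2 - ⅓ = -7/3 ≈ -2.3333)
k = -5 (k = 0 - 5 = -5)
Q(g) = -5 + 2*g² (Q(g) = (g² + g*g) - 5 = (g² + g²) - 5 = 2*g² - 5 = -5 + 2*g²)
(Q(4)*(-9*l))*4 = ((-5 + 2*4²)*(-9*(-7/3)))*4 = ((-5 + 2*16)*21)*4 = ((-5 + 32)*21)*4 = (27*21)*4 = 567*4 = 2268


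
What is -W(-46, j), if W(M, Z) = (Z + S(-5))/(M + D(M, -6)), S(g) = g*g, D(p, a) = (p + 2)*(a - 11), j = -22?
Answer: -1/234 ≈ -0.0042735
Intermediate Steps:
D(p, a) = (-11 + a)*(2 + p) (D(p, a) = (2 + p)*(-11 + a) = (-11 + a)*(2 + p))
S(g) = g²
W(M, Z) = (25 + Z)/(-34 - 16*M) (W(M, Z) = (Z + (-5)²)/(M + (-22 - 11*M + 2*(-6) - 6*M)) = (Z + 25)/(M + (-22 - 11*M - 12 - 6*M)) = (25 + Z)/(M + (-34 - 17*M)) = (25 + Z)/(-34 - 16*M))
-W(-46, j) = -(-25 - 1*(-22))/(2*(17 + 8*(-46))) = -(-25 + 22)/(2*(17 - 368)) = -(-3)/(2*(-351)) = -(-1)*(-3)/(2*351) = -1*1/234 = -1/234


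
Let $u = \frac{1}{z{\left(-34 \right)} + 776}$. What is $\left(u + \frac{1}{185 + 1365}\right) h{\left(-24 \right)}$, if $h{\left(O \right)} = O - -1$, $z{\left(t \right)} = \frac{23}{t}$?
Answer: $- \frac{1818403}{40859550} \approx -0.044504$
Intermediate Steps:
$h{\left(O \right)} = 1 + O$ ($h{\left(O \right)} = O + 1 = 1 + O$)
$u = \frac{34}{26361}$ ($u = \frac{1}{\frac{23}{-34} + 776} = \frac{1}{23 \left(- \frac{1}{34}\right) + 776} = \frac{1}{- \frac{23}{34} + 776} = \frac{1}{\frac{26361}{34}} = \frac{34}{26361} \approx 0.0012898$)
$\left(u + \frac{1}{185 + 1365}\right) h{\left(-24 \right)} = \left(\frac{34}{26361} + \frac{1}{185 + 1365}\right) \left(1 - 24\right) = \left(\frac{34}{26361} + \frac{1}{1550}\right) \left(-23\right) = \frac{79061}{40859550} \left(-23\right) = - \frac{1818403}{40859550}$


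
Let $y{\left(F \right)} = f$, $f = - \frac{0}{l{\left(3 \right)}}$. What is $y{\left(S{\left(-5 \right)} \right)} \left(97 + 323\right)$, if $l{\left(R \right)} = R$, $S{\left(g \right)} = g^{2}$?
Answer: $0$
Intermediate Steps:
$f = 0$ ($f = - \frac{0}{3} = \left(-1\right) 0 = 0$)
$y{\left(F \right)} = 0$
$y{\left(S{\left(-5 \right)} \right)} \left(97 + 323\right) = 0 \left(97 + 323\right) = 0 \cdot 420 = 0$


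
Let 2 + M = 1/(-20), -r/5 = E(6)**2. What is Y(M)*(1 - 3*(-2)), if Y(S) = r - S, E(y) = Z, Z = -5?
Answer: -17213/20 ≈ -860.65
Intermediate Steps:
E(y) = -5
r = -125 (r = -5*(-5)**2 = -5*25 = -125)
M = -41/20 (M = -2 + 1/(-20) = -2 - 1/20 = -41/20 ≈ -2.0500)
Y(S) = -125 - S
Y(M)*(1 - 3*(-2)) = (-125 - 1*(-41/20))*(1 - 3*(-2)) = (-125 + 41/20)*(1 + 6) = -2459/20*7 = -17213/20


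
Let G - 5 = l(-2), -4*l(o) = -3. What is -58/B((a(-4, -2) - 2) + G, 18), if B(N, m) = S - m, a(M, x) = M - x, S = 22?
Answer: -29/2 ≈ -14.500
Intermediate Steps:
l(o) = ¾ (l(o) = -¼*(-3) = ¾)
G = 23/4 (G = 5 + ¾ = 23/4 ≈ 5.7500)
B(N, m) = 22 - m
-58/B((a(-4, -2) - 2) + G, 18) = -58/(22 - 1*18) = -58/(22 - 18) = -58/4 = -58*¼ = -29/2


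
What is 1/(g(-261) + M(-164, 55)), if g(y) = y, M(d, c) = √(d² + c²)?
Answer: -261/38200 - √29921/38200 ≈ -0.011361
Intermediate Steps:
M(d, c) = √(c² + d²)
1/(g(-261) + M(-164, 55)) = 1/(-261 + √(55² + (-164)²)) = 1/(-261 + √(3025 + 26896)) = 1/(-261 + √29921)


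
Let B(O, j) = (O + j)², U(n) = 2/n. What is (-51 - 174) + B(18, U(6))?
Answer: 1000/9 ≈ 111.11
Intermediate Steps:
(-51 - 174) + B(18, U(6)) = (-51 - 174) + (18 + 2/6)² = -225 + (18 + 2*(⅙))² = -225 + (18 + ⅓)² = -225 + (55/3)² = -225 + 3025/9 = 1000/9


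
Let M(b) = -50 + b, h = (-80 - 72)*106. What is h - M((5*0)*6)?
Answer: -16062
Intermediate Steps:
h = -16112 (h = -152*106 = -16112)
h - M((5*0)*6) = -16112 - (-50 + (5*0)*6) = -16112 - (-50 + 0*6) = -16112 - (-50 + 0) = -16112 - 1*(-50) = -16112 + 50 = -16062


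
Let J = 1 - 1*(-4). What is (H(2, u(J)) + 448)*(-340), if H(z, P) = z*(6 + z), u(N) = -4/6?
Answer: -157760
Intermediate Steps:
J = 5 (J = 1 + 4 = 5)
u(N) = -2/3 (u(N) = -4*1/6 = -2/3)
(H(2, u(J)) + 448)*(-340) = (2*(6 + 2) + 448)*(-340) = (2*8 + 448)*(-340) = (16 + 448)*(-340) = 464*(-340) = -157760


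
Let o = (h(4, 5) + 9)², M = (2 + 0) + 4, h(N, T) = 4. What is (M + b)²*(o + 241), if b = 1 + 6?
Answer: 69290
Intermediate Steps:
b = 7
M = 6 (M = 2 + 4 = 6)
o = 169 (o = (4 + 9)² = 13² = 169)
(M + b)²*(o + 241) = (6 + 7)²*(169 + 241) = 13²*410 = 169*410 = 69290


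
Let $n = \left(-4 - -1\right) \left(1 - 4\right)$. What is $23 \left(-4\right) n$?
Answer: $-828$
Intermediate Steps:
$n = 9$ ($n = \left(-4 + 1\right) \left(-3\right) = \left(-3\right) \left(-3\right) = 9$)
$23 \left(-4\right) n = 23 \left(-4\right) 9 = \left(-92\right) 9 = -828$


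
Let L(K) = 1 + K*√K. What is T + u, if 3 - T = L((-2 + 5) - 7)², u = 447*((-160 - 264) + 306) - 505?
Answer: -53185 + 16*I ≈ -53185.0 + 16.0*I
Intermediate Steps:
u = -53251 (u = 447*(-424 + 306) - 505 = 447*(-118) - 505 = -52746 - 505 = -53251)
L(K) = 1 + K^(3/2)
T = 3 - (1 - 8*I)² (T = 3 - (1 + ((-2 + 5) - 7)^(3/2))² = 3 - (1 + (3 - 7)^(3/2))² = 3 - (1 + (-4)^(3/2))² = 3 - (1 - 8*I)² ≈ 66.0 + 16.0*I)
T + u = (66 + 16*I) - 53251 = -53185 + 16*I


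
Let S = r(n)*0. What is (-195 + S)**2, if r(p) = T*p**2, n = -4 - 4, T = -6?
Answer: 38025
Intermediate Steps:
n = -8
r(p) = -6*p**2
S = 0 (S = -6*(-8)**2*0 = -6*64*0 = -384*0 = 0)
(-195 + S)**2 = (-195 + 0)**2 = (-195)**2 = 38025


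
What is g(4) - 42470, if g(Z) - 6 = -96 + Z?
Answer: -42556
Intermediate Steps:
g(Z) = -90 + Z (g(Z) = 6 + (-96 + Z) = -90 + Z)
g(4) - 42470 = (-90 + 4) - 42470 = -86 - 42470 = -42556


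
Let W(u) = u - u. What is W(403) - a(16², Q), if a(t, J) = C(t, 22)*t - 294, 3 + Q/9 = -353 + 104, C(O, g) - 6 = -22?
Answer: 4390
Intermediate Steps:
W(u) = 0
C(O, g) = -16 (C(O, g) = 6 - 22 = -16)
Q = -2268 (Q = -27 + 9*(-353 + 104) = -27 + 9*(-249) = -27 - 2241 = -2268)
a(t, J) = -294 - 16*t (a(t, J) = -16*t - 294 = -294 - 16*t)
W(403) - a(16², Q) = 0 - (-294 - 16*16²) = 0 - (-294 - 16*256) = 0 - (-294 - 4096) = 0 - 1*(-4390) = 0 + 4390 = 4390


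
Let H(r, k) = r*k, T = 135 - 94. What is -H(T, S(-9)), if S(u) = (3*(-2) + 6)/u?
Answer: 0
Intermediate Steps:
T = 41
S(u) = 0 (S(u) = (-6 + 6)/u = 0/u = 0)
H(r, k) = k*r
-H(T, S(-9)) = -0*41 = -1*0 = 0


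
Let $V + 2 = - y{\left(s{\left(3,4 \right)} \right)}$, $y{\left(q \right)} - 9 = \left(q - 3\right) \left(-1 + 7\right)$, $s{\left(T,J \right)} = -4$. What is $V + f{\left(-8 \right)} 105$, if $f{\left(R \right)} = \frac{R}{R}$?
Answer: $136$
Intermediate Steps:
$y{\left(q \right)} = -9 + 6 q$ ($y{\left(q \right)} = 9 + \left(q - 3\right) \left(-1 + 7\right) = 9 + \left(-3 + q\right) 6 = 9 + \left(-18 + 6 q\right) = -9 + 6 q$)
$f{\left(R \right)} = 1$
$V = 31$ ($V = -2 - \left(-9 + 6 \left(-4\right)\right) = -2 - \left(-9 - 24\right) = -2 - -33 = -2 + 33 = 31$)
$V + f{\left(-8 \right)} 105 = 31 + 1 \cdot 105 = 31 + 105 = 136$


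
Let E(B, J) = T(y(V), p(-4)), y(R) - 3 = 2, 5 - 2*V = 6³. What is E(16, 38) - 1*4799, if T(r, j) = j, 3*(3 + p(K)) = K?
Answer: -14410/3 ≈ -4803.3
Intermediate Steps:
p(K) = -3 + K/3
V = -211/2 (V = 5/2 - ½*6³ = 5/2 - ½*216 = 5/2 - 108 = -211/2 ≈ -105.50)
y(R) = 5 (y(R) = 3 + 2 = 5)
E(B, J) = -13/3 (E(B, J) = -3 + (⅓)*(-4) = -3 - 4/3 = -13/3)
E(16, 38) - 1*4799 = -13/3 - 1*4799 = -13/3 - 4799 = -14410/3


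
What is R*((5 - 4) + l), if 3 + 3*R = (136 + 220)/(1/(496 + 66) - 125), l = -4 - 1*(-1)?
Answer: 821638/210747 ≈ 3.8987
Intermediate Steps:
l = -3 (l = -4 + 1 = -3)
R = -410819/210747 (R = -1 + ((136 + 220)/(1/(496 + 66) - 125))/3 = -1 + (356/(1/562 - 125))/3 = -1 + (356/(-70249/562))/3 = -1 + (356*(-562/70249))/3 = -1 + (⅓)*(-200072/70249) = -1 - 200072/210747 = -410819/210747 ≈ -1.9493)
R*((5 - 4) + l) = -410819*((5 - 4) - 3)/210747 = -410819*(1 - 3)/210747 = -410819/210747*(-2) = 821638/210747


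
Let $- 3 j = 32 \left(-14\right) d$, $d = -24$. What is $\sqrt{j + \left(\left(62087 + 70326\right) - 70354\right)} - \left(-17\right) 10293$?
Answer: $174981 + 5 \sqrt{2339} \approx 1.7522 \cdot 10^{5}$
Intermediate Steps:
$j = -3584$ ($j = - \frac{32 \left(-14\right) \left(-24\right)}{3} = - \frac{\left(-448\right) \left(-24\right)}{3} = \left(- \frac{1}{3}\right) 10752 = -3584$)
$\sqrt{j + \left(\left(62087 + 70326\right) - 70354\right)} - \left(-17\right) 10293 = \sqrt{-3584 + \left(\left(62087 + 70326\right) - 70354\right)} - \left(-17\right) 10293 = \sqrt{-3584 + \left(132413 - 70354\right)} - -174981 = \sqrt{-3584 + 62059} + 174981 = \sqrt{58475} + 174981 = 5 \sqrt{2339} + 174981 = 174981 + 5 \sqrt{2339}$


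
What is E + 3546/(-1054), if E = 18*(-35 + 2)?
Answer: -314811/527 ≈ -597.36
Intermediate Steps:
E = -594 (E = 18*(-33) = -594)
E + 3546/(-1054) = -594 + 3546/(-1054) = -594 + 3546*(-1/1054) = -594 - 1773/527 = -314811/527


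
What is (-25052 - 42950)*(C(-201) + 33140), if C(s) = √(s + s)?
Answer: -2253586280 - 68002*I*√402 ≈ -2.2536e+9 - 1.3634e+6*I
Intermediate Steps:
C(s) = √2*√s (C(s) = √(2*s) = √2*√s)
(-25052 - 42950)*(C(-201) + 33140) = (-25052 - 42950)*(√2*√(-201) + 33140) = -68002*(√2*(I*√201) + 33140) = -68002*(I*√402 + 33140) = -68002*(33140 + I*√402) = -2253586280 - 68002*I*√402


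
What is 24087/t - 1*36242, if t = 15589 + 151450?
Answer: -6053803351/167039 ≈ -36242.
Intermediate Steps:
t = 167039
24087/t - 1*36242 = 24087/167039 - 1*36242 = 24087*(1/167039) - 36242 = 24087/167039 - 36242 = -6053803351/167039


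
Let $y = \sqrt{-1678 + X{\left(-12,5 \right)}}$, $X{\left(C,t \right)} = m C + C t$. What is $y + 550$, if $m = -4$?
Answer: $550 + 13 i \sqrt{10} \approx 550.0 + 41.11 i$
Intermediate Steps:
$X{\left(C,t \right)} = - 4 C + C t$
$y = 13 i \sqrt{10}$ ($y = \sqrt{-1678 - 12 \left(-4 + 5\right)} = \sqrt{-1678 - 12} = \sqrt{-1690} = 13 i \sqrt{10} \approx 41.11 i$)
$y + 550 = 13 i \sqrt{10} + 550 = 550 + 13 i \sqrt{10}$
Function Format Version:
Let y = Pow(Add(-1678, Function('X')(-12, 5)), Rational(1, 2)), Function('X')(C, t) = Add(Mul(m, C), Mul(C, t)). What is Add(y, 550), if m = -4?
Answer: Add(550, Mul(13, I, Pow(10, Rational(1, 2)))) ≈ Add(550.00, Mul(41.110, I))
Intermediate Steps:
Function('X')(C, t) = Add(Mul(-4, C), Mul(C, t))
y = Mul(13, I, Pow(10, Rational(1, 2))) (y = Pow(Add(-1678, Mul(-12, Add(-4, 5))), Rational(1, 2)) = Pow(Add(-1678, Mul(-12, 1)), Rational(1, 2)) = Pow(Add(-1678, -12), Rational(1, 2)) = Pow(-1690, Rational(1, 2)) = Mul(13, I, Pow(10, Rational(1, 2))) ≈ Mul(41.110, I))
Add(y, 550) = Add(Mul(13, I, Pow(10, Rational(1, 2))), 550) = Add(550, Mul(13, I, Pow(10, Rational(1, 2))))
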